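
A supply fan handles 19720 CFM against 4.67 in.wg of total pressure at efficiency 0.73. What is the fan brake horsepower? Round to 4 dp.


BHP = 19720 * 4.67 / (6356 * 0.73) = 19.8480 hp

19.8480 hp


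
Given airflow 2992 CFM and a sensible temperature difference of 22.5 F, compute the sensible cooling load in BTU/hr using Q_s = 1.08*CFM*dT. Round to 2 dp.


Q = 1.08 * 2992 * 22.5 = 72705.60 BTU/hr

72705.60 BTU/hr


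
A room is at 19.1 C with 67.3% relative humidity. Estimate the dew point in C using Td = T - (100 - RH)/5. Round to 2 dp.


Td = 19.1 - (100-67.3)/5 = 12.56 C

12.56 C


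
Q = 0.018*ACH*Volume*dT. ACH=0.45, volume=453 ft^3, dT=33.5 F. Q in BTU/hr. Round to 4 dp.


Q = 0.018 * 0.45 * 453 * 33.5 = 122.9216 BTU/hr

122.9216 BTU/hr


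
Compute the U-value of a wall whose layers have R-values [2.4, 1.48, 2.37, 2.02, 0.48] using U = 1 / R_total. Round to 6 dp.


R_total = 2.4 + 1.48 + 2.37 + 2.02 + 0.48 = 8.75
U = 1/8.75 = 0.114286

0.114286


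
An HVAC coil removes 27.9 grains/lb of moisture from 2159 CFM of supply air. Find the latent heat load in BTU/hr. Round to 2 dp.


Q = 0.68 * 2159 * 27.9 = 40960.55 BTU/hr

40960.55 BTU/hr


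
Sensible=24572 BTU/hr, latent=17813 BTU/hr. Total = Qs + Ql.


Qt = 24572 + 17813 = 42385 BTU/hr

42385 BTU/hr


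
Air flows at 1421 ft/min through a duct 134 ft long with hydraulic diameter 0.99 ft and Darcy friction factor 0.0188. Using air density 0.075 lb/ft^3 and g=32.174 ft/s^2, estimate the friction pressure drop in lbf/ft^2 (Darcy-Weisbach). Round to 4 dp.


v_fps = 1421/60 = 23.6833 ft/s
dp = 0.0188*(134/0.99)*0.075*23.6833^2/(2*32.174) = 1.6636 lbf/ft^2

1.6636 lbf/ft^2


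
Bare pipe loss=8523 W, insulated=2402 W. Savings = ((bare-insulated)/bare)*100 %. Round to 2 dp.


Savings = ((8523-2402)/8523)*100 = 71.82 %

71.82 %


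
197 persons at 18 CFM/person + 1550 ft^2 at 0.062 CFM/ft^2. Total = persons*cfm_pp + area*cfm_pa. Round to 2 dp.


Total = 197*18 + 1550*0.062 = 3642.10 CFM

3642.10 CFM


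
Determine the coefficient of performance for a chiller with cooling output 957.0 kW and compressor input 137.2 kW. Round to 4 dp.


COP = 957.0 / 137.2 = 6.9752

6.9752


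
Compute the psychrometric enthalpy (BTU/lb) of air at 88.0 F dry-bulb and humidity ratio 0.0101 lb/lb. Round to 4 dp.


h = 0.24*88.0 + 0.0101*(1061+0.444*88.0) = 32.2307 BTU/lb

32.2307 BTU/lb


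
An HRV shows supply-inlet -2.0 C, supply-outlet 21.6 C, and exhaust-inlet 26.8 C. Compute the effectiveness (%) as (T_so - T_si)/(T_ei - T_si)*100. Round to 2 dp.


eff = (21.6-(-2.0))/(26.8-(-2.0))*100 = 81.94 %

81.94 %


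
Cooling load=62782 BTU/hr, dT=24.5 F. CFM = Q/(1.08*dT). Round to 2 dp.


CFM = 62782 / (1.08 * 24.5) = 2372.71

2372.71 CFM


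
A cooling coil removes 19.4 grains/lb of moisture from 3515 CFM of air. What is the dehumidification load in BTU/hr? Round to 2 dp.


Q = 0.68 * 3515 * 19.4 = 46369.88 BTU/hr

46369.88 BTU/hr


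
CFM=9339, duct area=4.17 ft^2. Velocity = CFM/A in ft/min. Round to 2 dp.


V = 9339 / 4.17 = 2239.57 ft/min

2239.57 ft/min


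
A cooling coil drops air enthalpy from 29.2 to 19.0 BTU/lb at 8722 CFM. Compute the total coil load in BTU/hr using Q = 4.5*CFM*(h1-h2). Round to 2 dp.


Q = 4.5 * 8722 * (29.2 - 19.0) = 400339.80 BTU/hr

400339.80 BTU/hr


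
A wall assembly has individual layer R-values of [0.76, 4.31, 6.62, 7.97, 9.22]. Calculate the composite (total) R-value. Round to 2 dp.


R_total = 0.76 + 4.31 + 6.62 + 7.97 + 9.22 = 28.88

28.88


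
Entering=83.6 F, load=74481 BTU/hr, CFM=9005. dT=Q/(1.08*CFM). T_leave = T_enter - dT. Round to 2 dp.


dT = 74481/(1.08*9005) = 7.6584
T_leave = 83.6 - 7.6584 = 75.94 F

75.94 F


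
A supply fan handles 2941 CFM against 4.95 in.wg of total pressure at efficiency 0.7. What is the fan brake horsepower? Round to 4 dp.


BHP = 2941 * 4.95 / (6356 * 0.7) = 3.2720 hp

3.2720 hp


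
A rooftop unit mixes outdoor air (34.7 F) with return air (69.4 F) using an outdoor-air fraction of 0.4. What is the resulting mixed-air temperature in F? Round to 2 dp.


T_mix = 0.4*34.7 + 0.6*69.4 = 55.52 F

55.52 F


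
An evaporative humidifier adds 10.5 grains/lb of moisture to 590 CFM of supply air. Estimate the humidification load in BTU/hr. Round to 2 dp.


Q = 0.68 * 590 * 10.5 = 4212.60 BTU/hr

4212.60 BTU/hr


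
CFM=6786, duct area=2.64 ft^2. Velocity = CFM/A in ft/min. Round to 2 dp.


V = 6786 / 2.64 = 2570.45 ft/min

2570.45 ft/min


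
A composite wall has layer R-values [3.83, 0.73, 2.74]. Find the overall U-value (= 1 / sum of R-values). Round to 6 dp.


R_total = 3.83 + 0.73 + 2.74 = 7.30
U = 1/7.30 = 0.136986

0.136986


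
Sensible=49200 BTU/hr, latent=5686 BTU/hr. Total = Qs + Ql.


Qt = 49200 + 5686 = 54886 BTU/hr

54886 BTU/hr


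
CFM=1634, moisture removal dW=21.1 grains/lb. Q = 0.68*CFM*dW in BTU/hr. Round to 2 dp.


Q = 0.68 * 1634 * 21.1 = 23444.63 BTU/hr

23444.63 BTU/hr


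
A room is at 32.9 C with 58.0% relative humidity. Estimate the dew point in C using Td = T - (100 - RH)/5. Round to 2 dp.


Td = 32.9 - (100-58.0)/5 = 24.50 C

24.50 C


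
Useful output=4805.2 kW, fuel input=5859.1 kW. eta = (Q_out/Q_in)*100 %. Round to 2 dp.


eta = (4805.2/5859.1)*100 = 82.01 %

82.01 %


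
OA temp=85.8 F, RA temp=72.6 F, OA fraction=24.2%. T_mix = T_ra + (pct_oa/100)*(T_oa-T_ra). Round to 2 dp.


T_mix = 72.6 + (24.2/100)*(85.8-72.6) = 75.79 F

75.79 F


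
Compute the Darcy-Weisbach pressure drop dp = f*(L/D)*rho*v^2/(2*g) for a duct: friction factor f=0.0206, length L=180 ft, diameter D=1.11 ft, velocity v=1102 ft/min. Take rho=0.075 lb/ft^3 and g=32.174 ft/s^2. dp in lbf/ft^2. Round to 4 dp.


v_fps = 1102/60 = 18.3667 ft/s
dp = 0.0206*(180/1.11)*0.075*18.3667^2/(2*32.174) = 1.3134 lbf/ft^2

1.3134 lbf/ft^2


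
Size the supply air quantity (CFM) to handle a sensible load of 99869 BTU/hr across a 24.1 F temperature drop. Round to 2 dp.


CFM = 99869 / (1.08 * 24.1) = 3836.98

3836.98 CFM


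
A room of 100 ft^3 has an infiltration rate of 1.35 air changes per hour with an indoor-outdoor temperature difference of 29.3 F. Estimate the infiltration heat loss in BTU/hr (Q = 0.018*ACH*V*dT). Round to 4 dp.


Q = 0.018 * 1.35 * 100 * 29.3 = 71.1990 BTU/hr

71.1990 BTU/hr


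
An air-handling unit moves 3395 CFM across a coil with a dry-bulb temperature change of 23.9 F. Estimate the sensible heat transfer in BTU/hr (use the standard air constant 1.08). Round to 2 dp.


Q = 1.08 * 3395 * 23.9 = 87631.74 BTU/hr

87631.74 BTU/hr


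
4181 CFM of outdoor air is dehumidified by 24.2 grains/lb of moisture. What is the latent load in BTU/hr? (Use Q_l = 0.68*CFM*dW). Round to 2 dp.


Q = 0.68 * 4181 * 24.2 = 68802.54 BTU/hr

68802.54 BTU/hr


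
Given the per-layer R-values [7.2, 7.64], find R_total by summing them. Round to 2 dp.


R_total = 7.2 + 7.64 = 14.84

14.84


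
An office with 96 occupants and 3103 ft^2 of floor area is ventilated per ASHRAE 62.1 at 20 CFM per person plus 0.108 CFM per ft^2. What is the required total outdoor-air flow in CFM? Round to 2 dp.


Total = 96*20 + 3103*0.108 = 2255.12 CFM

2255.12 CFM


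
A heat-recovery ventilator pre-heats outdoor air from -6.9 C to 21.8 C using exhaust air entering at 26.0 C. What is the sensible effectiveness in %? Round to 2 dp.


eff = (21.8-(-6.9))/(26.0-(-6.9))*100 = 87.23 %

87.23 %


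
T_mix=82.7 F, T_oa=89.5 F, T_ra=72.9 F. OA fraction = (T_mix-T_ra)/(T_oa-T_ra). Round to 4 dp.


frac = (82.7 - 72.9) / (89.5 - 72.9) = 0.5904

0.5904


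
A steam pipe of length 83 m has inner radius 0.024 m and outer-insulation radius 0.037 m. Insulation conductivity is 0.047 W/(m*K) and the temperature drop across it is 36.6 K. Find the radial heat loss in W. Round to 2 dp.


Q = 2*pi*0.047*83*36.6/ln(0.037/0.024) = 2072.46 W

2072.46 W


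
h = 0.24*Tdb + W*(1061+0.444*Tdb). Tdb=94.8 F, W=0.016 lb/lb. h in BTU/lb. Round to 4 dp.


h = 0.24*94.8 + 0.016*(1061+0.444*94.8) = 40.4015 BTU/lb

40.4015 BTU/lb


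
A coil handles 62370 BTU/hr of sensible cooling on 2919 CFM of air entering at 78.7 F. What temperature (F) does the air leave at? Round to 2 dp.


dT = 62370/(1.08*2919) = 19.7842
T_leave = 78.7 - 19.7842 = 58.92 F

58.92 F


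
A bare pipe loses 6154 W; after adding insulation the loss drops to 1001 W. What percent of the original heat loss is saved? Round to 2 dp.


Savings = ((6154-1001)/6154)*100 = 83.73 %

83.73 %


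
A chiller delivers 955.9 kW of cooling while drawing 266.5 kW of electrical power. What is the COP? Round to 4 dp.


COP = 955.9 / 266.5 = 3.5869

3.5869


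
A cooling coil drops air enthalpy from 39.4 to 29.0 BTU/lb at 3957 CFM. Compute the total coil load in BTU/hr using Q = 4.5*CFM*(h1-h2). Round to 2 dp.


Q = 4.5 * 3957 * (39.4 - 29.0) = 185187.60 BTU/hr

185187.60 BTU/hr


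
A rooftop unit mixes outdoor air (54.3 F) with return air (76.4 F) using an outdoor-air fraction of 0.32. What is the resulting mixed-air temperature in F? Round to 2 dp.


T_mix = 0.32*54.3 + 0.68*76.4 = 69.33 F

69.33 F


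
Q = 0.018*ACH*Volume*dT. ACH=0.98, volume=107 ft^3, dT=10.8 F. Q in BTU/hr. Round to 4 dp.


Q = 0.018 * 0.98 * 107 * 10.8 = 20.3848 BTU/hr

20.3848 BTU/hr


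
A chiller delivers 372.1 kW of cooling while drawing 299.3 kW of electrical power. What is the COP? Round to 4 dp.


COP = 372.1 / 299.3 = 1.2432

1.2432


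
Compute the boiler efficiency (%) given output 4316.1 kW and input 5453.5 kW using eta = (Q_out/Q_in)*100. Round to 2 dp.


eta = (4316.1/5453.5)*100 = 79.14 %

79.14 %


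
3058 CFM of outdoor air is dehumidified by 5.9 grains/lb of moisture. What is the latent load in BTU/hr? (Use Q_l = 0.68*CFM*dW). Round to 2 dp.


Q = 0.68 * 3058 * 5.9 = 12268.70 BTU/hr

12268.70 BTU/hr


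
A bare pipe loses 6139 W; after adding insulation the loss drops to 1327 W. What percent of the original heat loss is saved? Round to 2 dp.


Savings = ((6139-1327)/6139)*100 = 78.38 %

78.38 %


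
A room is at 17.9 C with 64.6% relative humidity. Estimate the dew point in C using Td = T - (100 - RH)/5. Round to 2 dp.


Td = 17.9 - (100-64.6)/5 = 10.82 C

10.82 C


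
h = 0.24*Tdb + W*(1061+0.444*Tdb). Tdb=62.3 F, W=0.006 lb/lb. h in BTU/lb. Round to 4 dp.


h = 0.24*62.3 + 0.006*(1061+0.444*62.3) = 21.4840 BTU/lb

21.4840 BTU/lb


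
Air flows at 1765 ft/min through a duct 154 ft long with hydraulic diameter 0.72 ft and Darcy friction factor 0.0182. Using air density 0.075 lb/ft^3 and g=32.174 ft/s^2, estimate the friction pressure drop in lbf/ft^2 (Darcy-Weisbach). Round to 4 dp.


v_fps = 1765/60 = 29.4167 ft/s
dp = 0.0182*(154/0.72)*0.075*29.4167^2/(2*32.174) = 3.9262 lbf/ft^2

3.9262 lbf/ft^2


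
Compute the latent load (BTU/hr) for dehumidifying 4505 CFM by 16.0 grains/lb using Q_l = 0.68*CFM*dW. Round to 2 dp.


Q = 0.68 * 4505 * 16.0 = 49014.40 BTU/hr

49014.40 BTU/hr


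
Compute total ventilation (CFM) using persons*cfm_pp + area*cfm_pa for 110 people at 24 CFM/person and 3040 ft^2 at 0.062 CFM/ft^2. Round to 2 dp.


Total = 110*24 + 3040*0.062 = 2828.48 CFM

2828.48 CFM


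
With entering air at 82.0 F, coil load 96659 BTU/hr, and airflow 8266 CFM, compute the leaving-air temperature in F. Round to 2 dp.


dT = 96659/(1.08*8266) = 10.8274
T_leave = 82.0 - 10.8274 = 71.17 F

71.17 F


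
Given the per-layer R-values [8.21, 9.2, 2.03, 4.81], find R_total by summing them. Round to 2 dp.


R_total = 8.21 + 9.2 + 2.03 + 4.81 = 24.25

24.25


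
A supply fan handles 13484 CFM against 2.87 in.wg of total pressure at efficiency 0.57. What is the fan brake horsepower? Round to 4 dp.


BHP = 13484 * 2.87 / (6356 * 0.57) = 10.6817 hp

10.6817 hp


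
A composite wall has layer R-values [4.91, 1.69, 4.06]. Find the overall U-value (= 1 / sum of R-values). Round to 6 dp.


R_total = 4.91 + 1.69 + 4.06 = 10.66
U = 1/10.66 = 0.093809

0.093809


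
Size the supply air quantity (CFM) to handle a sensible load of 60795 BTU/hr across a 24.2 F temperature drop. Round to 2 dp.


CFM = 60795 / (1.08 * 24.2) = 2326.10

2326.10 CFM


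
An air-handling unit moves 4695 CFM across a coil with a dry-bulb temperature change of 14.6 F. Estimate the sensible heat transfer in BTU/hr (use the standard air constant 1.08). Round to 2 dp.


Q = 1.08 * 4695 * 14.6 = 74030.76 BTU/hr

74030.76 BTU/hr


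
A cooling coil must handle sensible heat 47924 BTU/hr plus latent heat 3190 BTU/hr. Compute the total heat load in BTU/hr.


Qt = 47924 + 3190 = 51114 BTU/hr

51114 BTU/hr


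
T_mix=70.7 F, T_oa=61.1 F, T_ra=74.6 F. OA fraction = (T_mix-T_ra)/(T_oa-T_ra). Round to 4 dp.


frac = (70.7 - 74.6) / (61.1 - 74.6) = 0.2889

0.2889


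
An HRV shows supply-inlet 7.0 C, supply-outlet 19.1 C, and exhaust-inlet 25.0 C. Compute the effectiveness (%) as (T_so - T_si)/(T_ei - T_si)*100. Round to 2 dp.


eff = (19.1-7.0)/(25.0-7.0)*100 = 67.22 %

67.22 %


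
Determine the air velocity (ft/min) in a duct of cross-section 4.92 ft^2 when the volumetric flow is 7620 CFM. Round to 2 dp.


V = 7620 / 4.92 = 1548.78 ft/min

1548.78 ft/min


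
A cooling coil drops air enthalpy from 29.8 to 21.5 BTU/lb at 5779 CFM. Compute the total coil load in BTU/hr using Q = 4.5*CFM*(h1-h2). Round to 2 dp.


Q = 4.5 * 5779 * (29.8 - 21.5) = 215845.65 BTU/hr

215845.65 BTU/hr


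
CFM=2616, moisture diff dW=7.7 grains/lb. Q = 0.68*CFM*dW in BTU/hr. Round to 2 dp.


Q = 0.68 * 2616 * 7.7 = 13697.38 BTU/hr

13697.38 BTU/hr


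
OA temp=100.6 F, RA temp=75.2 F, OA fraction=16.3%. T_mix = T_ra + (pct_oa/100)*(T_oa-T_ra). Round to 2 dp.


T_mix = 75.2 + (16.3/100)*(100.6-75.2) = 79.34 F

79.34 F


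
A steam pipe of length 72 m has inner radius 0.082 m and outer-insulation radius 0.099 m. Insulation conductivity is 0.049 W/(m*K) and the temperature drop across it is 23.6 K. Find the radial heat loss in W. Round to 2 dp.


Q = 2*pi*0.049*72*23.6/ln(0.099/0.082) = 2776.76 W

2776.76 W


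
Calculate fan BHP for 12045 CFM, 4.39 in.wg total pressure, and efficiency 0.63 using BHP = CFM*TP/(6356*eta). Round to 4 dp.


BHP = 12045 * 4.39 / (6356 * 0.63) = 13.2053 hp

13.2053 hp


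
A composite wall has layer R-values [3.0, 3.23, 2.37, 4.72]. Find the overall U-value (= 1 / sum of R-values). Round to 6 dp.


R_total = 3.0 + 3.23 + 2.37 + 4.72 = 13.32
U = 1/13.32 = 0.075075

0.075075


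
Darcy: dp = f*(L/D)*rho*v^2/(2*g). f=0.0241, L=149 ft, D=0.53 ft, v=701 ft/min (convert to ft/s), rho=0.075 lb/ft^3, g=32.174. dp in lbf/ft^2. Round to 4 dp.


v_fps = 701/60 = 11.6833 ft/s
dp = 0.0241*(149/0.53)*0.075*11.6833^2/(2*32.174) = 1.0779 lbf/ft^2

1.0779 lbf/ft^2


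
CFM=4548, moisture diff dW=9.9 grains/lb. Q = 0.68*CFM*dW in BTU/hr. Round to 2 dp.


Q = 0.68 * 4548 * 9.9 = 30617.14 BTU/hr

30617.14 BTU/hr


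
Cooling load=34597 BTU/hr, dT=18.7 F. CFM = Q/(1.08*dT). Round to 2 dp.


CFM = 34597 / (1.08 * 18.7) = 1713.06

1713.06 CFM


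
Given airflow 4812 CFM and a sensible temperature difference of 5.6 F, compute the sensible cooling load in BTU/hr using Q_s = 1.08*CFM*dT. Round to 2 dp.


Q = 1.08 * 4812 * 5.6 = 29102.98 BTU/hr

29102.98 BTU/hr


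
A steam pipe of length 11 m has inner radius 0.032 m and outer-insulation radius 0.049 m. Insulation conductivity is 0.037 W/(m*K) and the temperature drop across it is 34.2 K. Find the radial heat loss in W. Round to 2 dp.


Q = 2*pi*0.037*11*34.2/ln(0.049/0.032) = 205.26 W

205.26 W


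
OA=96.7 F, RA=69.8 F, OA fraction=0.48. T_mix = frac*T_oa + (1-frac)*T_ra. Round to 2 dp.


T_mix = 0.48*96.7 + 0.52*69.8 = 82.71 F

82.71 F


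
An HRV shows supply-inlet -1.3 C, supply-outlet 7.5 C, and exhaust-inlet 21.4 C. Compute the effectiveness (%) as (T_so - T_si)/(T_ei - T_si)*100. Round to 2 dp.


eff = (7.5-(-1.3))/(21.4-(-1.3))*100 = 38.77 %

38.77 %


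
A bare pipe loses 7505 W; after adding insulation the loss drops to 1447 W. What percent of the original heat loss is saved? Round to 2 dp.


Savings = ((7505-1447)/7505)*100 = 80.72 %

80.72 %


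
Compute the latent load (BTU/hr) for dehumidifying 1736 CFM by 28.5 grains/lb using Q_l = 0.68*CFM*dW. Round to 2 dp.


Q = 0.68 * 1736 * 28.5 = 33643.68 BTU/hr

33643.68 BTU/hr


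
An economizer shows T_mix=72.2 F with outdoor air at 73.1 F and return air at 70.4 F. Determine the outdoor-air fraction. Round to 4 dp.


frac = (72.2 - 70.4) / (73.1 - 70.4) = 0.6667

0.6667


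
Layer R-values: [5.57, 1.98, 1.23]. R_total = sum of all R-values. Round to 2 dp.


R_total = 5.57 + 1.98 + 1.23 = 8.78

8.78


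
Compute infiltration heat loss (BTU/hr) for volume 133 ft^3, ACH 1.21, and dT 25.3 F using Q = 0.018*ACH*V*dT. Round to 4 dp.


Q = 0.018 * 1.21 * 133 * 25.3 = 73.2875 BTU/hr

73.2875 BTU/hr


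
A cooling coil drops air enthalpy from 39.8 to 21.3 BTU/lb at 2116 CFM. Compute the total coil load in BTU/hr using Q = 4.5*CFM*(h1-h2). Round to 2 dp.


Q = 4.5 * 2116 * (39.8 - 21.3) = 176157.00 BTU/hr

176157.00 BTU/hr


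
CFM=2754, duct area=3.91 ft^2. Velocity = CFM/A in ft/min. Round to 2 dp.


V = 2754 / 3.91 = 704.35 ft/min

704.35 ft/min


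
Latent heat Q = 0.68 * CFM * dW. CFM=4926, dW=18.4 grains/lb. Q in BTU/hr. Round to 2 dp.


Q = 0.68 * 4926 * 18.4 = 61634.11 BTU/hr

61634.11 BTU/hr


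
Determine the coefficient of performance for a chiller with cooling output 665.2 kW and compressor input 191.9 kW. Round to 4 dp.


COP = 665.2 / 191.9 = 3.4664

3.4664


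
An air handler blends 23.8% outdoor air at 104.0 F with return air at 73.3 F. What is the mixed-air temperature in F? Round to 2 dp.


T_mix = 73.3 + (23.8/100)*(104.0-73.3) = 80.61 F

80.61 F


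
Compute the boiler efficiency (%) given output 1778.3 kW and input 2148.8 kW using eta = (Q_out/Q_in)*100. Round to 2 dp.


eta = (1778.3/2148.8)*100 = 82.76 %

82.76 %


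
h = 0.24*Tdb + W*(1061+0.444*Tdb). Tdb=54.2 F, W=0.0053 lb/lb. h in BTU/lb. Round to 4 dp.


h = 0.24*54.2 + 0.0053*(1061+0.444*54.2) = 18.7588 BTU/lb

18.7588 BTU/lb


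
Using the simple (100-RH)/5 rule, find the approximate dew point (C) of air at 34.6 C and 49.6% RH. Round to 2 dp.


Td = 34.6 - (100-49.6)/5 = 24.52 C

24.52 C


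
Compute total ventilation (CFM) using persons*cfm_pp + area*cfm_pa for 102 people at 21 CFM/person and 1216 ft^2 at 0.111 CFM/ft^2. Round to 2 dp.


Total = 102*21 + 1216*0.111 = 2276.98 CFM

2276.98 CFM


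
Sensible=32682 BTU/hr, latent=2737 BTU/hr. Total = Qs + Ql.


Qt = 32682 + 2737 = 35419 BTU/hr

35419 BTU/hr


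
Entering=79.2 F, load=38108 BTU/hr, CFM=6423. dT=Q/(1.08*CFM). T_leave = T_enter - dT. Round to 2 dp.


dT = 38108/(1.08*6423) = 5.4936
T_leave = 79.2 - 5.4936 = 73.71 F

73.71 F


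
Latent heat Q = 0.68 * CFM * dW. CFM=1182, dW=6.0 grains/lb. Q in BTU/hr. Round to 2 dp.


Q = 0.68 * 1182 * 6.0 = 4822.56 BTU/hr

4822.56 BTU/hr


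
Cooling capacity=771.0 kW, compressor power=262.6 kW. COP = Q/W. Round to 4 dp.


COP = 771.0 / 262.6 = 2.9360

2.9360


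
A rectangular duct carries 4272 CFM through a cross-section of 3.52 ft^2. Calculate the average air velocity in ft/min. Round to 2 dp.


V = 4272 / 3.52 = 1213.64 ft/min

1213.64 ft/min


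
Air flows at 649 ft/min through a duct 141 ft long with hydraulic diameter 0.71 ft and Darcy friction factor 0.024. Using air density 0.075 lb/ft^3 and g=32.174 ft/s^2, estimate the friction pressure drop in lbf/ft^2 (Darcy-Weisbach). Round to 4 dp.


v_fps = 649/60 = 10.8167 ft/s
dp = 0.024*(141/0.71)*0.075*10.8167^2/(2*32.174) = 0.6500 lbf/ft^2

0.6500 lbf/ft^2


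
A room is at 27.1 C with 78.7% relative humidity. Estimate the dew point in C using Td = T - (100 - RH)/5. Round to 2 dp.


Td = 27.1 - (100-78.7)/5 = 22.84 C

22.84 C


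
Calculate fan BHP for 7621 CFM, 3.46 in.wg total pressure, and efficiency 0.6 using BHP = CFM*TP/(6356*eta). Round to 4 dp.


BHP = 7621 * 3.46 / (6356 * 0.6) = 6.9144 hp

6.9144 hp


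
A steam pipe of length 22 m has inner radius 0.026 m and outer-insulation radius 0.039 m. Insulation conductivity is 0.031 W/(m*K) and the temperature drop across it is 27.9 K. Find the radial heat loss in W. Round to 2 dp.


Q = 2*pi*0.031*22*27.9/ln(0.039/0.026) = 294.86 W

294.86 W


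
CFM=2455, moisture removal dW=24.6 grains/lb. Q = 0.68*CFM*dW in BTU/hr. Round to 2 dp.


Q = 0.68 * 2455 * 24.6 = 41067.24 BTU/hr

41067.24 BTU/hr


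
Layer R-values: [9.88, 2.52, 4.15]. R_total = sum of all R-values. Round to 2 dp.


R_total = 9.88 + 2.52 + 4.15 = 16.55

16.55


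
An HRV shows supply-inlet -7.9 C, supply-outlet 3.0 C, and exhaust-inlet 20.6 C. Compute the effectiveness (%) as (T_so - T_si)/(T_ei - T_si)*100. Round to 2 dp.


eff = (3.0-(-7.9))/(20.6-(-7.9))*100 = 38.25 %

38.25 %


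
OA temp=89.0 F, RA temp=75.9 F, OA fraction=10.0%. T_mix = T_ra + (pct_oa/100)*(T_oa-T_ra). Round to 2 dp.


T_mix = 75.9 + (10.0/100)*(89.0-75.9) = 77.21 F

77.21 F


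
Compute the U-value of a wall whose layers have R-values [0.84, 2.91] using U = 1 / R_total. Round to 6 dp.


R_total = 0.84 + 2.91 = 3.75
U = 1/3.75 = 0.266667

0.266667


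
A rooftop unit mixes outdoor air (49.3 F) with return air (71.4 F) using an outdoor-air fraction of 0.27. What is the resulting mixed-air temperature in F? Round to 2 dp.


T_mix = 0.27*49.3 + 0.73*71.4 = 65.43 F

65.43 F


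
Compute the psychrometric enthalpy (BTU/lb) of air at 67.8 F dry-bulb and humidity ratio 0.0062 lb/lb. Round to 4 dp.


h = 0.24*67.8 + 0.0062*(1061+0.444*67.8) = 23.0368 BTU/lb

23.0368 BTU/lb


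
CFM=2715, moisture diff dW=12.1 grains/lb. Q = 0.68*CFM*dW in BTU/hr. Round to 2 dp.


Q = 0.68 * 2715 * 12.1 = 22339.02 BTU/hr

22339.02 BTU/hr


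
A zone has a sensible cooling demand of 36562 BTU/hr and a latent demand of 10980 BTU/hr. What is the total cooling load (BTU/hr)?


Qt = 36562 + 10980 = 47542 BTU/hr

47542 BTU/hr


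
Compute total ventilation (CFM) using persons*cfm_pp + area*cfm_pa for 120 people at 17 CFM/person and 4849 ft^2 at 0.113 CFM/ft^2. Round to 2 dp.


Total = 120*17 + 4849*0.113 = 2587.94 CFM

2587.94 CFM


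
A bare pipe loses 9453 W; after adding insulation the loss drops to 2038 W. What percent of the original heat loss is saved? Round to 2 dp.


Savings = ((9453-2038)/9453)*100 = 78.44 %

78.44 %


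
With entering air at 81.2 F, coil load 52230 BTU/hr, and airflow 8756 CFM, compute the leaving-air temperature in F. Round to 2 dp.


dT = 52230/(1.08*8756) = 5.5232
T_leave = 81.2 - 5.5232 = 75.68 F

75.68 F


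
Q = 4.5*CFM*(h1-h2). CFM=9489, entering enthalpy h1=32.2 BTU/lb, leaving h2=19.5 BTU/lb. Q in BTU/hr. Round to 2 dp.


Q = 4.5 * 9489 * (32.2 - 19.5) = 542296.35 BTU/hr

542296.35 BTU/hr


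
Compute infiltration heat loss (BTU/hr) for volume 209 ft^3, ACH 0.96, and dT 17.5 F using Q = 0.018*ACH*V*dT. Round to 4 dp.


Q = 0.018 * 0.96 * 209 * 17.5 = 63.2016 BTU/hr

63.2016 BTU/hr


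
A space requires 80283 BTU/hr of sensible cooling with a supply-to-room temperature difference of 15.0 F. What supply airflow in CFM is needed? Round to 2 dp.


CFM = 80283 / (1.08 * 15.0) = 4955.74

4955.74 CFM


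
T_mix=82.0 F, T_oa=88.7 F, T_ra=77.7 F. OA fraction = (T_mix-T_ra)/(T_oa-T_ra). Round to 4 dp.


frac = (82.0 - 77.7) / (88.7 - 77.7) = 0.3909

0.3909


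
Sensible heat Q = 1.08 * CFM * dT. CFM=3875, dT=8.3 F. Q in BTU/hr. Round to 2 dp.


Q = 1.08 * 3875 * 8.3 = 34735.50 BTU/hr

34735.50 BTU/hr


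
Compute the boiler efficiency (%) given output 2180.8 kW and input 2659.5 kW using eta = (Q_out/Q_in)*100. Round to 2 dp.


eta = (2180.8/2659.5)*100 = 82.00 %

82.00 %


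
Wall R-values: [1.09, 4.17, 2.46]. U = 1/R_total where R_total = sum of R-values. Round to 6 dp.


R_total = 1.09 + 4.17 + 2.46 = 7.72
U = 1/7.72 = 0.129534

0.129534


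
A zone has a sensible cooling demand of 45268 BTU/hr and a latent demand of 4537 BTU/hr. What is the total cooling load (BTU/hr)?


Qt = 45268 + 4537 = 49805 BTU/hr

49805 BTU/hr


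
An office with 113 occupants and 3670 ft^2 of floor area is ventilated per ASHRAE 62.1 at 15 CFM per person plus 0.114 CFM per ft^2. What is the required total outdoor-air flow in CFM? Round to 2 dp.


Total = 113*15 + 3670*0.114 = 2113.38 CFM

2113.38 CFM


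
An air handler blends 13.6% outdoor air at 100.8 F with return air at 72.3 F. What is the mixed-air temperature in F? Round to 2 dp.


T_mix = 72.3 + (13.6/100)*(100.8-72.3) = 76.18 F

76.18 F


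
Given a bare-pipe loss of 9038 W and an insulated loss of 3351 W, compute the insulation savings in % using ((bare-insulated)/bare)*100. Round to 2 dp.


Savings = ((9038-3351)/9038)*100 = 62.92 %

62.92 %


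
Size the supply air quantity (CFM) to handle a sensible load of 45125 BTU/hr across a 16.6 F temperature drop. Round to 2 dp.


CFM = 45125 / (1.08 * 16.6) = 2517.01

2517.01 CFM


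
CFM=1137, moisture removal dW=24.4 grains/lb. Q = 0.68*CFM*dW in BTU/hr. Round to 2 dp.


Q = 0.68 * 1137 * 24.4 = 18865.10 BTU/hr

18865.10 BTU/hr


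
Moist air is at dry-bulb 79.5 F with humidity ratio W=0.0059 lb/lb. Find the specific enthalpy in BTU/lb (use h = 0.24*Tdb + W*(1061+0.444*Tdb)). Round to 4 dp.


h = 0.24*79.5 + 0.0059*(1061+0.444*79.5) = 25.5482 BTU/lb

25.5482 BTU/lb


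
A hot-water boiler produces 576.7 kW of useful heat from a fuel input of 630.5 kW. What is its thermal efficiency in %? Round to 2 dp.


eta = (576.7/630.5)*100 = 91.47 %

91.47 %


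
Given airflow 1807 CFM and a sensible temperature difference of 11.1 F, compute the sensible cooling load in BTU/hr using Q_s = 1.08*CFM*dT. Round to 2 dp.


Q = 1.08 * 1807 * 11.1 = 21662.32 BTU/hr

21662.32 BTU/hr


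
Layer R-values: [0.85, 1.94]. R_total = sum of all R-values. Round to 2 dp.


R_total = 0.85 + 1.94 = 2.79

2.79


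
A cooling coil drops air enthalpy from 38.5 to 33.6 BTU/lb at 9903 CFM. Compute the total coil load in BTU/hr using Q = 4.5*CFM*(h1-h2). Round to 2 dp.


Q = 4.5 * 9903 * (38.5 - 33.6) = 218361.15 BTU/hr

218361.15 BTU/hr


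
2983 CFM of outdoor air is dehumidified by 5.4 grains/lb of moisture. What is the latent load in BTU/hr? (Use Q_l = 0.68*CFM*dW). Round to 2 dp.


Q = 0.68 * 2983 * 5.4 = 10953.58 BTU/hr

10953.58 BTU/hr


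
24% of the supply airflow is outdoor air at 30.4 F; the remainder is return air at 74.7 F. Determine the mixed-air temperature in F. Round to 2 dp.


T_mix = 0.24*30.4 + 0.76*74.7 = 64.07 F

64.07 F


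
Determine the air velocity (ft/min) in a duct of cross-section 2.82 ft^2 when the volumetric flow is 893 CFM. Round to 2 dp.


V = 893 / 2.82 = 316.67 ft/min

316.67 ft/min


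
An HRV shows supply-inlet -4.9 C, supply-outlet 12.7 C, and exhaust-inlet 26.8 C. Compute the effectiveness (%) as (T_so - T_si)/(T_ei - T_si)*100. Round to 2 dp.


eff = (12.7-(-4.9))/(26.8-(-4.9))*100 = 55.52 %

55.52 %


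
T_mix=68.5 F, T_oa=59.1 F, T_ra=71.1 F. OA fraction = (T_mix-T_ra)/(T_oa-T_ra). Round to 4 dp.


frac = (68.5 - 71.1) / (59.1 - 71.1) = 0.2167

0.2167


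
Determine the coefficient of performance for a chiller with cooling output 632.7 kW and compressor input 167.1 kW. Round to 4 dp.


COP = 632.7 / 167.1 = 3.7864

3.7864


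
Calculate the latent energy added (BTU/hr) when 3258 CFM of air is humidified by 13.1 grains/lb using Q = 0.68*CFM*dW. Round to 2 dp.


Q = 0.68 * 3258 * 13.1 = 29022.26 BTU/hr

29022.26 BTU/hr


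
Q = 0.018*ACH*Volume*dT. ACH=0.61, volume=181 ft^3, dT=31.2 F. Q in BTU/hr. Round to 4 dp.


Q = 0.018 * 0.61 * 181 * 31.2 = 62.0063 BTU/hr

62.0063 BTU/hr


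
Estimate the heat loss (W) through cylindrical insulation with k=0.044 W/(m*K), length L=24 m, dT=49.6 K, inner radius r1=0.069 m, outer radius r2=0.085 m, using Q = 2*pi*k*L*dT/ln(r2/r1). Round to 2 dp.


Q = 2*pi*0.044*24*49.6/ln(0.085/0.069) = 1578.07 W

1578.07 W


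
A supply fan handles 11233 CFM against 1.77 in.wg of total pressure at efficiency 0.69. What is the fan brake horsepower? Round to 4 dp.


BHP = 11233 * 1.77 / (6356 * 0.69) = 4.5335 hp

4.5335 hp


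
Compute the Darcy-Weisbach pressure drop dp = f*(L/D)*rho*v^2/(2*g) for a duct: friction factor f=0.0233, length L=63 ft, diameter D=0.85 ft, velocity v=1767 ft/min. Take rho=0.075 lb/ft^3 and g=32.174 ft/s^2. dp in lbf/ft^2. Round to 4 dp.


v_fps = 1767/60 = 29.45 ft/s
dp = 0.0233*(63/0.85)*0.075*29.45^2/(2*32.174) = 1.7457 lbf/ft^2

1.7457 lbf/ft^2


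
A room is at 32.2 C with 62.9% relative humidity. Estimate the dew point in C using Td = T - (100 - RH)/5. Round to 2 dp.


Td = 32.2 - (100-62.9)/5 = 24.78 C

24.78 C


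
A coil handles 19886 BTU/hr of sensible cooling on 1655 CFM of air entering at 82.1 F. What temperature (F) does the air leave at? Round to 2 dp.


dT = 19886/(1.08*1655) = 11.1257
T_leave = 82.1 - 11.1257 = 70.97 F

70.97 F


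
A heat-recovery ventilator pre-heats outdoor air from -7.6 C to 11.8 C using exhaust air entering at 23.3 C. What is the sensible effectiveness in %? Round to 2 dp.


eff = (11.8-(-7.6))/(23.3-(-7.6))*100 = 62.78 %

62.78 %


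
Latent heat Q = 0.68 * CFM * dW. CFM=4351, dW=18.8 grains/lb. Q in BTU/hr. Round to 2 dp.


Q = 0.68 * 4351 * 18.8 = 55623.18 BTU/hr

55623.18 BTU/hr


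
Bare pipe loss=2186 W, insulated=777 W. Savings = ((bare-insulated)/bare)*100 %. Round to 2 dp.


Savings = ((2186-777)/2186)*100 = 64.46 %

64.46 %


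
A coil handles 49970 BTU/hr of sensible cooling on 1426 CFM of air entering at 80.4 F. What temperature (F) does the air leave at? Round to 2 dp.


dT = 49970/(1.08*1426) = 32.4464
T_leave = 80.4 - 32.4464 = 47.95 F

47.95 F


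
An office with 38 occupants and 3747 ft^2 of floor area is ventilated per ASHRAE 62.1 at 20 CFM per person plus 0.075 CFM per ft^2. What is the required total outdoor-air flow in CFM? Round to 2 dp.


Total = 38*20 + 3747*0.075 = 1041.03 CFM

1041.03 CFM


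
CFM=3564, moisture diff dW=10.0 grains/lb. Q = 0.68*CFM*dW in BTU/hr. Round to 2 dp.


Q = 0.68 * 3564 * 10.0 = 24235.20 BTU/hr

24235.20 BTU/hr


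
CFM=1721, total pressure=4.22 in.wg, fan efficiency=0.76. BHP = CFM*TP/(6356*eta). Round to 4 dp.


BHP = 1721 * 4.22 / (6356 * 0.76) = 1.5035 hp

1.5035 hp


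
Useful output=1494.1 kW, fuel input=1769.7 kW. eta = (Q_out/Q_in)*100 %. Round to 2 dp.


eta = (1494.1/1769.7)*100 = 84.43 %

84.43 %


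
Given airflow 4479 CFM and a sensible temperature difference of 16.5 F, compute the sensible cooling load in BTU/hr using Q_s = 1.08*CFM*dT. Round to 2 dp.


Q = 1.08 * 4479 * 16.5 = 79815.78 BTU/hr

79815.78 BTU/hr


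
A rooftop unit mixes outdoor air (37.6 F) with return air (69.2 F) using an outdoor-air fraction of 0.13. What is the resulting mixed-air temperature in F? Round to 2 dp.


T_mix = 0.13*37.6 + 0.87*69.2 = 65.09 F

65.09 F


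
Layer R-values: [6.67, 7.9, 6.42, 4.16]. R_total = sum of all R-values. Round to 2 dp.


R_total = 6.67 + 7.9 + 6.42 + 4.16 = 25.15

25.15


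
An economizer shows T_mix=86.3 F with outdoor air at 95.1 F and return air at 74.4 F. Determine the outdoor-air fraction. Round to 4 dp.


frac = (86.3 - 74.4) / (95.1 - 74.4) = 0.5749

0.5749


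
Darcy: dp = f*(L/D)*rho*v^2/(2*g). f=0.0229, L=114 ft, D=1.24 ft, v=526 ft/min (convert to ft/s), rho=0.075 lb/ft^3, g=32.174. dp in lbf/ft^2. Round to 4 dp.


v_fps = 526/60 = 8.7667 ft/s
dp = 0.0229*(114/1.24)*0.075*8.7667^2/(2*32.174) = 0.1886 lbf/ft^2

0.1886 lbf/ft^2


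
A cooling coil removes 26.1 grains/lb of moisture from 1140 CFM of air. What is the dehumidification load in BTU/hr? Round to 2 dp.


Q = 0.68 * 1140 * 26.1 = 20232.72 BTU/hr

20232.72 BTU/hr


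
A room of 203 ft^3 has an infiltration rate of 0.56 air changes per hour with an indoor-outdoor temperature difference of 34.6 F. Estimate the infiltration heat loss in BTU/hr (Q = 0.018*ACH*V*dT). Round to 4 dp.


Q = 0.018 * 0.56 * 203 * 34.6 = 70.7999 BTU/hr

70.7999 BTU/hr


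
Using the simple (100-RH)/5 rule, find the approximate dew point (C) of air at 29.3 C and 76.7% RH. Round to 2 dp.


Td = 29.3 - (100-76.7)/5 = 24.64 C

24.64 C


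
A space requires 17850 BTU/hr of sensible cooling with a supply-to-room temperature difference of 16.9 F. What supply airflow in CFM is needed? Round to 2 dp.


CFM = 17850 / (1.08 * 16.9) = 977.98

977.98 CFM


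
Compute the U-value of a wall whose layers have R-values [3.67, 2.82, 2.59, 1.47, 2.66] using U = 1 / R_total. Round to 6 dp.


R_total = 3.67 + 2.82 + 2.59 + 1.47 + 2.66 = 13.21
U = 1/13.21 = 0.075700

0.075700


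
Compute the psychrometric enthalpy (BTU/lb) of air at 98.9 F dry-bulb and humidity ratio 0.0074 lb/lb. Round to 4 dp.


h = 0.24*98.9 + 0.0074*(1061+0.444*98.9) = 31.9123 BTU/lb

31.9123 BTU/lb


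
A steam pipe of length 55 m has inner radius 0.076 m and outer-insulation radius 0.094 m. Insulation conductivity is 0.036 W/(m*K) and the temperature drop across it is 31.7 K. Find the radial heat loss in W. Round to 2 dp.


Q = 2*pi*0.036*55*31.7/ln(0.094/0.076) = 1855.32 W

1855.32 W


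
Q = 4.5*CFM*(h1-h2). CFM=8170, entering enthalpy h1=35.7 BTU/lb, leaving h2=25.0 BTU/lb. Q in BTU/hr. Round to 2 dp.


Q = 4.5 * 8170 * (35.7 - 25.0) = 393385.50 BTU/hr

393385.50 BTU/hr


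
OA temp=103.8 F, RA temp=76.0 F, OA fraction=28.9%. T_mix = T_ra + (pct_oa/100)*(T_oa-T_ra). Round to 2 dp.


T_mix = 76.0 + (28.9/100)*(103.8-76.0) = 84.03 F

84.03 F


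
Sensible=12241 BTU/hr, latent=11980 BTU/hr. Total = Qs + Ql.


Qt = 12241 + 11980 = 24221 BTU/hr

24221 BTU/hr


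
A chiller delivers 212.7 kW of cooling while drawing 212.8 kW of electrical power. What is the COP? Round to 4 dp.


COP = 212.7 / 212.8 = 0.9995

0.9995


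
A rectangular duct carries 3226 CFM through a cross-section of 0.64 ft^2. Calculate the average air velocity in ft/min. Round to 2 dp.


V = 3226 / 0.64 = 5040.63 ft/min

5040.63 ft/min


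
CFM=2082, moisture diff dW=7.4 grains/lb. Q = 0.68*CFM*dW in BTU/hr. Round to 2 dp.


Q = 0.68 * 2082 * 7.4 = 10476.62 BTU/hr

10476.62 BTU/hr


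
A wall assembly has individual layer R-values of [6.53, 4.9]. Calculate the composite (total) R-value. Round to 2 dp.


R_total = 6.53 + 4.9 = 11.43

11.43


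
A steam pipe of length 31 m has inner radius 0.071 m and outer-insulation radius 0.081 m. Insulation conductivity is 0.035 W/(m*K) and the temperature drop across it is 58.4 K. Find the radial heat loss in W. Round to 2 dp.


Q = 2*pi*0.035*31*58.4/ln(0.081/0.071) = 3021.40 W

3021.40 W


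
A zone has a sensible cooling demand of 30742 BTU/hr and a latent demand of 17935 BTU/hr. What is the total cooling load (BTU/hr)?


Qt = 30742 + 17935 = 48677 BTU/hr

48677 BTU/hr


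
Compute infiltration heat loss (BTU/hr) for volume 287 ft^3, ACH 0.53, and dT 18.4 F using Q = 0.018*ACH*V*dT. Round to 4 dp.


Q = 0.018 * 0.53 * 287 * 18.4 = 50.3788 BTU/hr

50.3788 BTU/hr


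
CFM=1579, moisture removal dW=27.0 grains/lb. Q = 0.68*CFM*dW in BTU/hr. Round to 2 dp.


Q = 0.68 * 1579 * 27.0 = 28990.44 BTU/hr

28990.44 BTU/hr


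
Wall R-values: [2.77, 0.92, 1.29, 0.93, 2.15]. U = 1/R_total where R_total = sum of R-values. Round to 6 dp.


R_total = 2.77 + 0.92 + 1.29 + 0.93 + 2.15 = 8.06
U = 1/8.06 = 0.124069

0.124069


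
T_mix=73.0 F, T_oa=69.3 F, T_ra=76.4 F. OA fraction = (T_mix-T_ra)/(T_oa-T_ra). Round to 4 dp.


frac = (73.0 - 76.4) / (69.3 - 76.4) = 0.4789

0.4789


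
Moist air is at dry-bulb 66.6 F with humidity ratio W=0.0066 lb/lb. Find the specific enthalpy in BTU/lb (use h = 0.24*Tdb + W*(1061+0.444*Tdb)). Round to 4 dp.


h = 0.24*66.6 + 0.0066*(1061+0.444*66.6) = 23.1818 BTU/lb

23.1818 BTU/lb


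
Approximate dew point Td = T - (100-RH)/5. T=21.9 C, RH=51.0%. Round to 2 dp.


Td = 21.9 - (100-51.0)/5 = 12.10 C

12.10 C


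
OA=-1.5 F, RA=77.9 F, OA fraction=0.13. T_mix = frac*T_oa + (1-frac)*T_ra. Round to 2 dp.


T_mix = 0.13*(-1.5) + 0.87*77.9 = 67.58 F

67.58 F


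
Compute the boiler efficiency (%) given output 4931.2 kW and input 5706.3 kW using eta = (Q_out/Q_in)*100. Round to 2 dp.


eta = (4931.2/5706.3)*100 = 86.42 %

86.42 %


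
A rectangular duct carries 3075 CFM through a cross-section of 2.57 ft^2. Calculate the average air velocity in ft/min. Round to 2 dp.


V = 3075 / 2.57 = 1196.50 ft/min

1196.50 ft/min


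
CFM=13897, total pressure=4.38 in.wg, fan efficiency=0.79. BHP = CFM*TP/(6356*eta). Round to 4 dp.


BHP = 13897 * 4.38 / (6356 * 0.79) = 12.1223 hp

12.1223 hp


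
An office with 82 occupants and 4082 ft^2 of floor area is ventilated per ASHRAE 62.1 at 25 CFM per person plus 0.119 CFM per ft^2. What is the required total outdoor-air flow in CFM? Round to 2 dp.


Total = 82*25 + 4082*0.119 = 2535.76 CFM

2535.76 CFM


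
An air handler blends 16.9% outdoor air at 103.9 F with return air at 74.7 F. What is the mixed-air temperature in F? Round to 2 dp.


T_mix = 74.7 + (16.9/100)*(103.9-74.7) = 79.63 F

79.63 F


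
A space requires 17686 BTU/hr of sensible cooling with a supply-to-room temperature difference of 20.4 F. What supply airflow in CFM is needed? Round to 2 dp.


CFM = 17686 / (1.08 * 20.4) = 802.74

802.74 CFM


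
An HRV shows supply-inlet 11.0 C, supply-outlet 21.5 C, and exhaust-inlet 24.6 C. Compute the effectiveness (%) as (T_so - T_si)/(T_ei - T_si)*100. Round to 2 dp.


eff = (21.5-11.0)/(24.6-11.0)*100 = 77.21 %

77.21 %


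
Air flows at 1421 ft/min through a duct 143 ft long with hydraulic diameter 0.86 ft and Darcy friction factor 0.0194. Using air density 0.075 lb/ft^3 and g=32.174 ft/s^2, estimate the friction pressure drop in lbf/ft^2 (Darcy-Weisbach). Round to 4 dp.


v_fps = 1421/60 = 23.6833 ft/s
dp = 0.0194*(143/0.86)*0.075*23.6833^2/(2*32.174) = 2.1089 lbf/ft^2

2.1089 lbf/ft^2


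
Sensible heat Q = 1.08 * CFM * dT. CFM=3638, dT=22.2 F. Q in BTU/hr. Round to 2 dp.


Q = 1.08 * 3638 * 22.2 = 87224.69 BTU/hr

87224.69 BTU/hr


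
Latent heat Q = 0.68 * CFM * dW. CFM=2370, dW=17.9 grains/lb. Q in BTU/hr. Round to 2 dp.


Q = 0.68 * 2370 * 17.9 = 28847.64 BTU/hr

28847.64 BTU/hr


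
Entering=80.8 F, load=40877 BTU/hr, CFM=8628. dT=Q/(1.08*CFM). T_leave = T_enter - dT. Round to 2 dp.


dT = 40877/(1.08*8628) = 4.3868
T_leave = 80.8 - 4.3868 = 76.41 F

76.41 F


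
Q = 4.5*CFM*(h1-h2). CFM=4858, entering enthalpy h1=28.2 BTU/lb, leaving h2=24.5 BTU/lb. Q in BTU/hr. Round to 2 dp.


Q = 4.5 * 4858 * (28.2 - 24.5) = 80885.70 BTU/hr

80885.70 BTU/hr


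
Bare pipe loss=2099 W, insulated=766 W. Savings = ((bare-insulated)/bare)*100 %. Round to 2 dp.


Savings = ((2099-766)/2099)*100 = 63.51 %

63.51 %


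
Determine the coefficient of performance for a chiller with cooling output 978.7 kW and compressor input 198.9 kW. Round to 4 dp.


COP = 978.7 / 198.9 = 4.9206

4.9206


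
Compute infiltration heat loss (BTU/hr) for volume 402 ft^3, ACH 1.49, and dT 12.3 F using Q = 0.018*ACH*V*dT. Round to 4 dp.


Q = 0.018 * 1.49 * 402 * 12.3 = 132.6142 BTU/hr

132.6142 BTU/hr


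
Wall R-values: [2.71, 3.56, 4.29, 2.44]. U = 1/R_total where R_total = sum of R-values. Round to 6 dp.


R_total = 2.71 + 3.56 + 4.29 + 2.44 = 13.00
U = 1/13.00 = 0.076923

0.076923
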